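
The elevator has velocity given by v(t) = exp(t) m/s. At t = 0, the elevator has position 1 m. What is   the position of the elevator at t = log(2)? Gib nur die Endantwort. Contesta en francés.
x(log(2)) = 2.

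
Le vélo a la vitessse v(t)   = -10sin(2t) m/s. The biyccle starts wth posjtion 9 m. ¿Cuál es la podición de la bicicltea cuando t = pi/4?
Necesitamos integrar nuestra ecuación de la velocidad v(t) = -10·sin(2·t) 1 vez. Tomando ∫v(t)dt y aplicando x(0) = 9, encontramos x(t) = 5·cos(2·t) + 4. De la ecuación de la posición x(t) = 5·cos(2·t) + 4, sustituimos t = pi/4 para obtener x = 4.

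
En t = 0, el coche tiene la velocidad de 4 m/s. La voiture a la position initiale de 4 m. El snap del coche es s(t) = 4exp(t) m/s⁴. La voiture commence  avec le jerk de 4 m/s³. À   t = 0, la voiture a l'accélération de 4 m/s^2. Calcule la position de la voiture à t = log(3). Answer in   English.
To find the answer, we compute 4 antiderivatives of s(t) = 4·exp(t). Integrating snap and using the initial condition j(0) = 4, we get j(t) = 4·exp(t). Taking ∫j(t)dt and applying a(0) = 4, we find a(t) = 4·exp(t). The integral of acceleration is velocity. Using v(0) = 4, we get v(t) = 4·exp(t). The integral of velocity is position. Using x(0) = 4, we get x(t) = 4·exp(t). From the given position equation x(t) = 4·exp(t), we substitute t = log(3) to get x = 12.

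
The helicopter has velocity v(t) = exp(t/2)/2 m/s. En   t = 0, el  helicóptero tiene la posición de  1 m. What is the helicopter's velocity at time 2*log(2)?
We have velocity v(t) = exp(t/2)/2. Substituting t = 2*log(2): v(2*log(2)) = 1.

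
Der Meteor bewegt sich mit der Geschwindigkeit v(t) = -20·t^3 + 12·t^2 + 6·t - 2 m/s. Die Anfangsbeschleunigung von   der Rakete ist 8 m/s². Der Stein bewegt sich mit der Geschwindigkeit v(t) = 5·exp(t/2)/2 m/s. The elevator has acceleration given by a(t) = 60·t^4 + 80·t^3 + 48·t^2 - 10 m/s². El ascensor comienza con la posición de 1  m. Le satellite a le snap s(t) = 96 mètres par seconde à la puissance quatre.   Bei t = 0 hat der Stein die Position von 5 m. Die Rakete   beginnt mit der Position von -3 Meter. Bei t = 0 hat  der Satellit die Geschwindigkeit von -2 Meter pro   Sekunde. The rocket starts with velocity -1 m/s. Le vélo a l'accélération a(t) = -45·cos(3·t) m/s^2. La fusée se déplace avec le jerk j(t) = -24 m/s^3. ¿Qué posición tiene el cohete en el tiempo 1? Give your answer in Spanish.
Para resolver esto, necesitamos tomar 3 integrales de nuestra ecuación de la sacudida j(t) = -24. Tomando ∫j(t)dt y aplicando a(0) = 8, encontramos a(t) = 8 - 24·t. Tomando ∫a(t)dt y aplicando v(0) = -1, encontramos v(t) = -12·t^2 + 8·t - 1. Tomando ∫v(t)dt y aplicando x(0) = -3, encontramos x(t) = -4·t^3 + 4·t^2 - t - 3. Tenemos la posición x(t) = -4·t^3 + 4·t^2 - t - 3. Sustituyendo t = 1: x(1) = -4.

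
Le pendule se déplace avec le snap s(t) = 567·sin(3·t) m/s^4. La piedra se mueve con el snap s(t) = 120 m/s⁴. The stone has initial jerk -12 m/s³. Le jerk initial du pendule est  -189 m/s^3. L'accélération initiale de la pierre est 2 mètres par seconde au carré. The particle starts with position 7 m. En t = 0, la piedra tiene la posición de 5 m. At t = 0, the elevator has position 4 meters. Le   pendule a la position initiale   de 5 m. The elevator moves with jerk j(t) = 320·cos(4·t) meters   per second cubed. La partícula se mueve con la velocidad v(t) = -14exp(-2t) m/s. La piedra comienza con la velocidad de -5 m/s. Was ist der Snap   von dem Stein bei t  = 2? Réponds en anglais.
We have snap s(t) = 120. Substituting t = 2: s(2) = 120.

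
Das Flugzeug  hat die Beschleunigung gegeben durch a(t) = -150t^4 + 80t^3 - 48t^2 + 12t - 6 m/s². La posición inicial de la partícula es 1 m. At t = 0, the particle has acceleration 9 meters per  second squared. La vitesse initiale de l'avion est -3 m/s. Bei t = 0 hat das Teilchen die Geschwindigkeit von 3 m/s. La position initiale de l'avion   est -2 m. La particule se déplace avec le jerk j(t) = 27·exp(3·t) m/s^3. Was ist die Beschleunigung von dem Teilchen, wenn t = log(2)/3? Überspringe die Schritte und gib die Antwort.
a(log(2)/3) = 18.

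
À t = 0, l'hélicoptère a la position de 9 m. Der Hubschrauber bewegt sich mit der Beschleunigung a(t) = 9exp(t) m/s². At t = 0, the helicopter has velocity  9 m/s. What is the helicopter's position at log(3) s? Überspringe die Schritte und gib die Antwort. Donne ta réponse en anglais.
The position at t = log(3) is x = 27.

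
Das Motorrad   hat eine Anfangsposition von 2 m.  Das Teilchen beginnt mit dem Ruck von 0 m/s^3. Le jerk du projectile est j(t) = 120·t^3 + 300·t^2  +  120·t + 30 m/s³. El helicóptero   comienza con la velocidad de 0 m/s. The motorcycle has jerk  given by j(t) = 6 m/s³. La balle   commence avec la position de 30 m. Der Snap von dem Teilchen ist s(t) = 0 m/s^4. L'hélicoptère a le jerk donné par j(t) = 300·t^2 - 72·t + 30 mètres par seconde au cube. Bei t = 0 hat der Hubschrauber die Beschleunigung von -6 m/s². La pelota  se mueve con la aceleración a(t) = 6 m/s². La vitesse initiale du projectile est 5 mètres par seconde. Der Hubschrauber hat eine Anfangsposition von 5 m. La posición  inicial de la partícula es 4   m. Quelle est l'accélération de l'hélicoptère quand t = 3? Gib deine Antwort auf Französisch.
En partant du jerk j(t) = 300·t^2 - 72·t + 30, nous prenons 1 primitive. En prenant ∫j(t)dt et en appliquant a(0) = -6, nous trouvons a(t) = 100·t^3 - 36·t^2 + 30·t - 6. Nous avons l'accélération a(t) = 100·t^3 - 36·t^2 + 30·t - 6. En substituant t = 3: a(3) = 2460.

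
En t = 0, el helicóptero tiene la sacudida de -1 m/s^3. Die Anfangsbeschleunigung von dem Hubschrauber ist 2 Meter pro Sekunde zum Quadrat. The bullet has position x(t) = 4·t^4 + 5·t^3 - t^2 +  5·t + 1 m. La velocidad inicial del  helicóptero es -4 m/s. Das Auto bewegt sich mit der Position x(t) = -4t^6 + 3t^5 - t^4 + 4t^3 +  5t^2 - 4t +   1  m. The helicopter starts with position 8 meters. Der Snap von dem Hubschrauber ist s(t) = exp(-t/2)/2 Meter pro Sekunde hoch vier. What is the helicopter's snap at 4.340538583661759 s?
We have snap s(t) = exp(-t/2)/2. Substituting t = 4.340538583661759: s(4.340538583661759) = 0.0570734369754664.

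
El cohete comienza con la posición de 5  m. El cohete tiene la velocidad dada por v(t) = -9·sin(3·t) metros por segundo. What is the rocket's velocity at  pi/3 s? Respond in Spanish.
Tenemos la velocidad v(t) = -9·sin(3·t). Sustituyendo t = pi/3: v(pi/3) = 0.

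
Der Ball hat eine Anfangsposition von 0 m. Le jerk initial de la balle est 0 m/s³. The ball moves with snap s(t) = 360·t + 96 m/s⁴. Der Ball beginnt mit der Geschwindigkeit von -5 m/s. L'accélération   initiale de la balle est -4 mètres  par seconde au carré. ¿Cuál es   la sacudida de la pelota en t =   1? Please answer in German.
Wir müssen die Stammfunktion unserer Gleichung für den Snap s(t) = 360·t + 96 1-mal finden. Das Integral von dem Snap ist der Ruck. Mit j(0) = 0 erhalten wir j(t) = 12·t·(15·t + 8). Mit j(t) = 12·t·(15·t + 8) und Einsetzen von t = 1, finden wir j = 276.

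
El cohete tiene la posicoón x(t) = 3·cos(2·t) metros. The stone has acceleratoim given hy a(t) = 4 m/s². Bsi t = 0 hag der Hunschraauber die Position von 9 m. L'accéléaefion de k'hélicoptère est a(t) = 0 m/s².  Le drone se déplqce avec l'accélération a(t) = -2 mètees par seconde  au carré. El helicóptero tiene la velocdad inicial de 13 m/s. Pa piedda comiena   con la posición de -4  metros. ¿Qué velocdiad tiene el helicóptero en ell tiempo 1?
Partiendo de la aceleración a(t) = 0, tomamos 1 antiderivada. Integrando la aceleración y usando la condición inicial v(0) = 13, obtenemos v(t) = 13. Usando v(t) = 13 y sustituyendo t = 1, encontramos v = 13.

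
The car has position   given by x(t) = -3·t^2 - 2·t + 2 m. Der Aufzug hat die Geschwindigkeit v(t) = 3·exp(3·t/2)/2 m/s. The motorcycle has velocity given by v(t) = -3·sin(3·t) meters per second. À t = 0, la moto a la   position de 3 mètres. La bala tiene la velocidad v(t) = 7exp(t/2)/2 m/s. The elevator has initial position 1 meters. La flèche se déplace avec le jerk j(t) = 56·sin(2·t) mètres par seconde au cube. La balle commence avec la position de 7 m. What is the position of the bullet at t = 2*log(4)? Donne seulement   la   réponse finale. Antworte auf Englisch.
At t = 2*log(4), x = 28.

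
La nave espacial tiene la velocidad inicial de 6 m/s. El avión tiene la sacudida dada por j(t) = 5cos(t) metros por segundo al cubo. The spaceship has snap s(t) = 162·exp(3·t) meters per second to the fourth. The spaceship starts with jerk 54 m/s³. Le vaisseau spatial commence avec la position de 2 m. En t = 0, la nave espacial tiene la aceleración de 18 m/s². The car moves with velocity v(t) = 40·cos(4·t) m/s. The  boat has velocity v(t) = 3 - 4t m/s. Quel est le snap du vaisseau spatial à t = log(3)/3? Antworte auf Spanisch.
Usando s(t) = 162·exp(3·t) y sustituyendo t = log(3)/3, encontramos s = 486.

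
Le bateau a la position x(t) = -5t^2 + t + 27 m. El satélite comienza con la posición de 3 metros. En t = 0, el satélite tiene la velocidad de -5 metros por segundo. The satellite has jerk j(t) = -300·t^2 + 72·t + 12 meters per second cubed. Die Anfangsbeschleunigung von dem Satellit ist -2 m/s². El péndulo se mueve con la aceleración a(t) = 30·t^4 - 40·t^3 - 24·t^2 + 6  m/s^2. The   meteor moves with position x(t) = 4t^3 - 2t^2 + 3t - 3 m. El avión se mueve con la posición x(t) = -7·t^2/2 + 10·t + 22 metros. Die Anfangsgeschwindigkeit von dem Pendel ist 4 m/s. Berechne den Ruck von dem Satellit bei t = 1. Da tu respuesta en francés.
Nous avons le jerk j(t) = -300·t^2 + 72·t + 12. En substituant t = 1: j(1) = -216.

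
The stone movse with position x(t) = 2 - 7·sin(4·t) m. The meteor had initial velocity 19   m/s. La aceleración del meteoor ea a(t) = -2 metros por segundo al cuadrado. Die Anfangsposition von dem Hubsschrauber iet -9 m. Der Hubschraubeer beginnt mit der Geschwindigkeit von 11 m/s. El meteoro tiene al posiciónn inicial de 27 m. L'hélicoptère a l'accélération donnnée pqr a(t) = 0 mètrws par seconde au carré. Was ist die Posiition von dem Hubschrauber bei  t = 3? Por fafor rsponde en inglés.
To find the answer, we compute 2 integrals of a(t) = 0. Integrating acceleration and using the initial condition v(0) = 11, we get v(t) = 11. Taking ∫v(t)dt and applying x(0) = -9, we find x(t) = 11·t - 9. From the given position equation x(t) = 11·t - 9, we substitute t = 3 to get x = 24.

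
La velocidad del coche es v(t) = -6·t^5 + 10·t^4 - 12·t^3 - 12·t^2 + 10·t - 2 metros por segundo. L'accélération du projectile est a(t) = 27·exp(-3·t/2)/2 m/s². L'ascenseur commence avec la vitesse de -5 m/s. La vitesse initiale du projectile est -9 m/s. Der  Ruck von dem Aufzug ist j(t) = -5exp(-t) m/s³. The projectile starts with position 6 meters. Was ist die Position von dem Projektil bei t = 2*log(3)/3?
Um dies zu lösen, müssen wir 2 Stammfunktionen unserer Gleichung für die Beschleunigung a(t) = 27·exp(-3·t/2)/2 finden. Das Integral von der Beschleunigung, mit v(0) = -9, ergibt die Geschwindigkeit: v(t) = -9·exp(-3·t/2). Die Stammfunktion von der Geschwindigkeit, mit x(0) = 6, ergibt die Position: x(t) = 6·exp(-3·t/2). Wir haben die Position x(t) = 6·exp(-3·t/2). Durch Einsetzen von t = 2*log(3)/3: x(2*log(3)/3) = 2.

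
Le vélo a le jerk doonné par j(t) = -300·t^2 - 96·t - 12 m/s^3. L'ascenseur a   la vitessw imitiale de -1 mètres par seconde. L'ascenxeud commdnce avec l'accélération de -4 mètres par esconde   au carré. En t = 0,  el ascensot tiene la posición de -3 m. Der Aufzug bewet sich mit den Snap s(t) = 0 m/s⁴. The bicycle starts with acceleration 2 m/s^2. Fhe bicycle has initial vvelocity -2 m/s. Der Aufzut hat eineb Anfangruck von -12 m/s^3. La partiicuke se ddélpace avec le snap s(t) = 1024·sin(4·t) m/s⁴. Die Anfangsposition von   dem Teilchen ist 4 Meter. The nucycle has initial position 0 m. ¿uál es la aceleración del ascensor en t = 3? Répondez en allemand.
Um dies zu lösen, müssen wir 2 Integrale unserer Gleichung für den Snap s(t) = 0 finden. Die Stammfunktion von dem Snap, mit j(0) = -12, ergibt den Ruck: j(t) = -12. Die Stammfunktion von dem Ruck ist die Beschleunigung. Mit a(0) = -4 erhalten wir a(t) = -12·t - 4. Wir haben die Beschleunigung a(t) = -12·t - 4. Durch Einsetzen von t = 3: a(3) = -40.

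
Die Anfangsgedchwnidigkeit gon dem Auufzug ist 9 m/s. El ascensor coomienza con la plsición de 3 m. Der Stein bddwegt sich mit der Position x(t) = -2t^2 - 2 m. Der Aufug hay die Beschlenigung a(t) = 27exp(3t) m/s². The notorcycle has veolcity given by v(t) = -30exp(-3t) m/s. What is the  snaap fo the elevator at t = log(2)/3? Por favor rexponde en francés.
En partant de l'accélération a(t) = 27·exp(3·t), nous prenons 2 dérivées. La dérivée de l'accélération donne le jerk: j(t) = 81·exp(3·t). La dérivée du jerk donne le snap: s(t) = 243·exp(3·t). En utilisant s(t) = 243·exp(3·t) et en substituant t = log(2)/3, nous trouvons s = 486.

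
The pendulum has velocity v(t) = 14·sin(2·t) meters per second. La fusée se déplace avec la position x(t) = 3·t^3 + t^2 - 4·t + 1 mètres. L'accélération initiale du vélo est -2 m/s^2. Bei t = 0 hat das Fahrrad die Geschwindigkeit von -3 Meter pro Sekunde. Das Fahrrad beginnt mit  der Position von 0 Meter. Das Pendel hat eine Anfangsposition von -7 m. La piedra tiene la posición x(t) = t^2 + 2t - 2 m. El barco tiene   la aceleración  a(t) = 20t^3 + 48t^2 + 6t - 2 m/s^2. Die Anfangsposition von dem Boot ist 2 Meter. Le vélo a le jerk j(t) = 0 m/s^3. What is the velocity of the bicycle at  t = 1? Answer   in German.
Wir müssen unsere Gleichung für den Ruck j(t) = 0 2-mal integrieren. Die Stammfunktion von dem Ruck, mit a(0) = -2, ergibt die Beschleunigung: a(t) = -2. Mit ∫a(t)dt und Anwendung von v(0) = -3, finden wir v(t) = -2·t - 3. Wir haben die Geschwindigkeit v(t) = -2·t - 3. Durch Einsetzen von t = 1: v(1) = -5.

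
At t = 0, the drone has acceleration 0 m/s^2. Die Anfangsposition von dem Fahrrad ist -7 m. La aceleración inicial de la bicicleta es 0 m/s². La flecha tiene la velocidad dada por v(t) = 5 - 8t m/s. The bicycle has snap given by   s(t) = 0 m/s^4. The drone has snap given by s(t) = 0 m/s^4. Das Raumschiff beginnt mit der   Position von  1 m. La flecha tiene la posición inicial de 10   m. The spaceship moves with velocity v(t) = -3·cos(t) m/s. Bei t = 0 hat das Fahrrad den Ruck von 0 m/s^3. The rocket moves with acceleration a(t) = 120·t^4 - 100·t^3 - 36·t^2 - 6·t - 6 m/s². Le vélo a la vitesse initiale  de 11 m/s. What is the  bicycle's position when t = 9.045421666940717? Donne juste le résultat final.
At t = 9.045421666940717, x = 92.4996383363479.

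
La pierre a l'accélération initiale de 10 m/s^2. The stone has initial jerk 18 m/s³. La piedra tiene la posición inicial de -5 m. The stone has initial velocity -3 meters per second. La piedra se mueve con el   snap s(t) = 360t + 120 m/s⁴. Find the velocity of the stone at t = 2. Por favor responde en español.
Para resolver esto, necesitamos tomar 3 antiderivadas de nuestra ecuación del snap s(t) = 360·t + 120. La integral del snap, con j(0) = 18, da la sacudida: j(t) = 180·t^2 + 120·t + 18. La integral de la sacudida, con a(0) = 10, da la aceleración: a(t) = 60·t^3 + 60·t^2 + 18·t + 10. Tomando ∫a(t)dt y aplicando v(0) = -3, encontramos v(t) = 15·t^4 + 20·t^3 + 9·t^2 + 10·t - 3. Usando v(t) = 15·t^4 + 20·t^3 + 9·t^2 + 10·t - 3 y sustituyendo t = 2, encontramos v = 453.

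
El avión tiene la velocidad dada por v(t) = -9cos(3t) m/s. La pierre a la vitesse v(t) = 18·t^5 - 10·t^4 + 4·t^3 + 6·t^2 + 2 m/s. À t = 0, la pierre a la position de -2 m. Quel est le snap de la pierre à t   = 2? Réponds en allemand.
Ausgehend von der Geschwindigkeit v(t) = 18·t^5 - 10·t^4 + 4·t^3 + 6·t^2 + 2, nehmen wir 3 Ableitungen. Durch Ableiten von der Geschwindigkeit erhalten wir die Beschleunigung: a(t) = 90·t^4 - 40·t^3 + 12·t^2 + 12·t. Die Ableitung von der Beschleunigung ergibt den Ruck: j(t) = 360·t^3 - 120·t^2 + 24·t + 12. Die Ableitung von dem Ruck ergibt den Snap: s(t) = 1080·t^2 - 240·t + 24. Mit s(t) = 1080·t^2 - 240·t + 24 und Einsetzen von t = 2, finden wir s = 3864.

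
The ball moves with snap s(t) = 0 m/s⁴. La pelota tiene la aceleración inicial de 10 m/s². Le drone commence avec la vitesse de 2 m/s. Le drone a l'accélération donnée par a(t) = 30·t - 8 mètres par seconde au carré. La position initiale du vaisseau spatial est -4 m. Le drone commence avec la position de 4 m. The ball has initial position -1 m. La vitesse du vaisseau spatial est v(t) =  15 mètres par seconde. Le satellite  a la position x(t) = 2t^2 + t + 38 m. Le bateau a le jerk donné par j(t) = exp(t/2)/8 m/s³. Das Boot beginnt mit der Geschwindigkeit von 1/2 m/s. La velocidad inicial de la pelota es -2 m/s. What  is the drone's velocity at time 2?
We need to integrate our acceleration equation a(t) = 30·t - 8 1 time. The antiderivative of acceleration, with v(0) = 2, gives velocity: v(t) = 15·t^2 - 8·t + 2. From the given velocity equation v(t) = 15·t^2 - 8·t + 2, we substitute t = 2 to get v = 46.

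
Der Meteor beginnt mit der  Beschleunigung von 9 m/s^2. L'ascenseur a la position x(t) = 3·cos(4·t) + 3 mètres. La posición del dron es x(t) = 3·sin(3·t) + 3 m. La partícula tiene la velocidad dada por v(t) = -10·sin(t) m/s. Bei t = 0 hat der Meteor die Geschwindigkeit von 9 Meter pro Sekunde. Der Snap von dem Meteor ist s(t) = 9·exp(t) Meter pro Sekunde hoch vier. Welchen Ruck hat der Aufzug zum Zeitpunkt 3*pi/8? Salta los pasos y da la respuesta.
j(3*pi/8) = -192.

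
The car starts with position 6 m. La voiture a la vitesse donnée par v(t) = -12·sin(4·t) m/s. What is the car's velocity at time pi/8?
From the given velocity equation v(t) = -12·sin(4·t), we substitute t = pi/8 to get v = -12.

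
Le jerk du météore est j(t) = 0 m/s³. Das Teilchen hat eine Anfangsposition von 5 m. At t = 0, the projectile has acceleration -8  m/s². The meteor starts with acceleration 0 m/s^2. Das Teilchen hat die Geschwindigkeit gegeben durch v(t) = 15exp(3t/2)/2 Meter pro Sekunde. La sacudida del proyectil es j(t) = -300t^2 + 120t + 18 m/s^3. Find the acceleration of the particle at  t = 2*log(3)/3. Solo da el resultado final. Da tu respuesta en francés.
À t = 2*log(3)/3, a = 135/4.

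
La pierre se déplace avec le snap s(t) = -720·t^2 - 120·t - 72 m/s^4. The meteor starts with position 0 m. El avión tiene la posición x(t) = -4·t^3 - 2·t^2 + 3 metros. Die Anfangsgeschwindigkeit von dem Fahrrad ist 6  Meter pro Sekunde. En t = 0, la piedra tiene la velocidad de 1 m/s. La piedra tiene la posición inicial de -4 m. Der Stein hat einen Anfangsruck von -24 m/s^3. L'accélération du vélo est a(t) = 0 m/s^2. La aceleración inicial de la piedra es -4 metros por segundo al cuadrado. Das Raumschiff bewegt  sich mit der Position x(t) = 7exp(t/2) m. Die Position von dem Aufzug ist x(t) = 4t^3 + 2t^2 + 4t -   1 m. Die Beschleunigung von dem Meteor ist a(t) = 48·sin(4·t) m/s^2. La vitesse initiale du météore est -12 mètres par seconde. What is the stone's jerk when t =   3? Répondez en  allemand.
Wir müssen das Integral unserer Gleichung für den Snap s(t) = -720·t^2 - 120·t - 72 1-mal finden. Das Integral von dem Snap ist der Ruck. Mit j(0) = -24 erhalten wir j(t) = -240·t^3 - 60·t^2 - 72·t - 24. Wir haben den Ruck j(t) = -240·t^3 - 60·t^2 - 72·t - 24. Durch Einsetzen von t = 3: j(3) = -7260.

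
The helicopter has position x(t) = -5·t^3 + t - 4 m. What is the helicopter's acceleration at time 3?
We must differentiate our position equation x(t) = -5·t^3 + t - 4 2 times. The derivative of position gives velocity: v(t) = 1 - 15·t^2. Differentiating velocity, we get acceleration: a(t) = -30·t. From the given acceleration equation a(t) = -30·t, we substitute t = 3 to get a = -90.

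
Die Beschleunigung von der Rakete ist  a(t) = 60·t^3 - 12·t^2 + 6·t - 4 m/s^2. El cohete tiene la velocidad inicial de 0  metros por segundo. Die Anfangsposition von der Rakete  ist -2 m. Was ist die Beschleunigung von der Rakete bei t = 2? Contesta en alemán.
Aus der Gleichung für die Beschleunigung a(t) = 60·t^3 - 12·t^2 + 6·t - 4, setzen wir t = 2 ein und erhalten a = 440.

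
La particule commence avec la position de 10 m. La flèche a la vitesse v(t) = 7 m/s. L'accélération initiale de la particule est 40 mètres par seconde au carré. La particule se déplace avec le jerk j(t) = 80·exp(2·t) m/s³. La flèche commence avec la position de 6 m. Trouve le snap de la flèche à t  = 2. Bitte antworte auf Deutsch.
Um dies zu lösen, müssen wir 3 Ableitungen unserer Gleichung für die Geschwindigkeit v(t) = 7 nehmen. Durch Ableiten von der Geschwindigkeit erhalten wir die Beschleunigung: a(t) = 0. Mit d/dt von a(t) finden wir j(t) = 0. Durch Ableiten von dem Ruck erhalten wir den Snap: s(t) = 0. Mit s(t) = 0 und Einsetzen von t = 2, finden wir s = 0.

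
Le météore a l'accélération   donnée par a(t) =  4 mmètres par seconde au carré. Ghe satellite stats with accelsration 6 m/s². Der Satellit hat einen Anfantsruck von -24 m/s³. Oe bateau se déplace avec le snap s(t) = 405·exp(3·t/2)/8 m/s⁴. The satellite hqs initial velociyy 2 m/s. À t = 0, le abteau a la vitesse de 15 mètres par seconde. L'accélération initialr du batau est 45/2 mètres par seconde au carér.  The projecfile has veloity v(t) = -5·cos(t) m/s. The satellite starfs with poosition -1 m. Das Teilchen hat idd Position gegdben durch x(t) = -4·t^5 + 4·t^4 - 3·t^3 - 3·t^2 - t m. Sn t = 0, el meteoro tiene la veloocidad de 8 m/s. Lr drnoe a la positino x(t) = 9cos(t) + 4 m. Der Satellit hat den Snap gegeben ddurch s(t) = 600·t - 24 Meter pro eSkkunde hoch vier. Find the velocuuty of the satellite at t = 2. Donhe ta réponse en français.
En partant du snap s(t) = 600·t - 24, nous prenons 3 intégrales. En intégrant le snap et en utilisant la condition initiale j(0) = -24, nous obtenons j(t) = 300·t^2 - 24·t - 24. L'intégrale du jerk, avec a(0) = 6, donne l'accélération: a(t) = 100·t^3 - 12·t^2 - 24·t + 6. En prenant ∫a(t)dt et en appliquant v(0) = 2, nous trouvons v(t) = 25·t^4 - 4·t^3 - 12·t^2 + 6·t + 2. De l'équation de la vitesse v(t) = 25·t^4 - 4·t^3 - 12·t^2 + 6·t + 2, nous substituons t = 2 pour obtenir v = 334.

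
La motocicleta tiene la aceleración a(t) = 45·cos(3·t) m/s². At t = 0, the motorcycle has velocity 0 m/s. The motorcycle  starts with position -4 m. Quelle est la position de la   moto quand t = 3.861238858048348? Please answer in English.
To solve this, we need to take 2 antiderivatives of our acceleration equation a(t) = 45·cos(3·t). The integral of acceleration, with v(0) = 0, gives velocity: v(t) = 15·sin(3·t). Finding the integral of v(t) and using x(0) = -4: x(t) = 1 - 5·cos(3·t). We have position x(t) = 1 - 5·cos(3·t). Substituting t = 3.861238858048348: x(3.861238858048348) = -1.77408207061132.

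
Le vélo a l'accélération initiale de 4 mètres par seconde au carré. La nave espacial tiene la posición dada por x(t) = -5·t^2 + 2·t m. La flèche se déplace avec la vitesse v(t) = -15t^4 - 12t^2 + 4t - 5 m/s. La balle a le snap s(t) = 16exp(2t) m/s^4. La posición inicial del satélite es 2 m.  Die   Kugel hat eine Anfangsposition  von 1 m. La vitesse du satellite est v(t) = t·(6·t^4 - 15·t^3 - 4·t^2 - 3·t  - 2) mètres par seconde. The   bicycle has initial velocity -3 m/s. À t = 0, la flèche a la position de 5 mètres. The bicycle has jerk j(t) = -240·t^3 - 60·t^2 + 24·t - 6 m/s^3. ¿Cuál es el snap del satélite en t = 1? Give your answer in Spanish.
Partiendo de la velocidad v(t) = t·(6·t^4 - 15·t^3 - 4·t^2 - 3·t - 2), tomamos 3 derivadas. Tomando d/dt de v(t), encontramos a(t) = 6·t^4 - 15·t^3 - 4·t^2 + t·(24·t^3 - 45·t^2 - 8·t - 3) - 3·t - 2. Tomando d/dt de a(t), encontramos j(t) = 48·t^3 - 90·t^2 + t·(72·t^2 - 90·t - 8) - 16·t - 6. Derivando la sacudida, obtenemos el snap: s(t) = 216·t^2 + t·(144·t - 90) - 270·t - 24. De la ecuación del snap s(t) = 216·t^2 + t·(144·t - 90) - 270·t - 24, sustituimos t = 1 para obtener s = -24.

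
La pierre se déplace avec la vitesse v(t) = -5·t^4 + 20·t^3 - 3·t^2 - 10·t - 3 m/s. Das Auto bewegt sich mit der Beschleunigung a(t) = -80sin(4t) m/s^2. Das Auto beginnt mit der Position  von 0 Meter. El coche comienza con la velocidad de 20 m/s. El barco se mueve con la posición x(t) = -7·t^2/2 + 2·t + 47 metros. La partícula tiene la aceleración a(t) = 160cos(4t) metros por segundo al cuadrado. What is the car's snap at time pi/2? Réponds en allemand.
Wir müssen unsere Gleichung für die Beschleunigung a(t) = -80·sin(4·t) 2-mal ableiten. Durch Ableiten von der Beschleunigung erhalten wir den Ruck: j(t) = -320·cos(4·t). Mit d/dt von j(t) finden wir s(t) = 1280·sin(4·t). Mit s(t) = 1280·sin(4·t) und Einsetzen von t = pi/2, finden wir s = 0.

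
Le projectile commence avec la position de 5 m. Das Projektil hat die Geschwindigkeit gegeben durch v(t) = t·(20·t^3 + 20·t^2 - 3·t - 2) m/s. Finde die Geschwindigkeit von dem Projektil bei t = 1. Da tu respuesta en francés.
En utilisant v(t) = t·(20·t^3 + 20·t^2 - 3·t - 2) et en substituant t = 1, nous trouvons v = 35.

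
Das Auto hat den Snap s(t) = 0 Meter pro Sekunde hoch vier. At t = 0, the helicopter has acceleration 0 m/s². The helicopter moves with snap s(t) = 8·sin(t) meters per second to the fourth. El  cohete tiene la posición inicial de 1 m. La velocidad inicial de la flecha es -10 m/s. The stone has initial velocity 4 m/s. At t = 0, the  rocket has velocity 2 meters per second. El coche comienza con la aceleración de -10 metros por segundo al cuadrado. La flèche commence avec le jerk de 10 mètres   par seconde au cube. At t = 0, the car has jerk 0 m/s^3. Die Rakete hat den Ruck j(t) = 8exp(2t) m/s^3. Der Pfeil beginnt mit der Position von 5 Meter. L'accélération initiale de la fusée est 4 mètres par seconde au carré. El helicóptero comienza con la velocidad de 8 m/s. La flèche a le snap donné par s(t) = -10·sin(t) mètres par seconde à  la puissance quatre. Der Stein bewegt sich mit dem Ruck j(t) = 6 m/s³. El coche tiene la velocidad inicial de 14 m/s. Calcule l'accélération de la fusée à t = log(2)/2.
En partant du jerk j(t) = 8·exp(2·t), nous prenons 1 primitive. En intégrant le jerk et en utilisant la condition initiale a(0) = 4, nous obtenons a(t) = 4·exp(2·t). De l'équation de l'accélération a(t) = 4·exp(2·t), nous substituons t = log(2)/2 pour obtenir a = 8.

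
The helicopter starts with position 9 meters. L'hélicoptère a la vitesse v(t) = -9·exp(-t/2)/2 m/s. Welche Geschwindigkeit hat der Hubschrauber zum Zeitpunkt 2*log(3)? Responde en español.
De la ecuación de la velocidad v(t) = -9·exp(-t/2)/2, sustituimos t = 2*log(3) para obtener v = -3/2.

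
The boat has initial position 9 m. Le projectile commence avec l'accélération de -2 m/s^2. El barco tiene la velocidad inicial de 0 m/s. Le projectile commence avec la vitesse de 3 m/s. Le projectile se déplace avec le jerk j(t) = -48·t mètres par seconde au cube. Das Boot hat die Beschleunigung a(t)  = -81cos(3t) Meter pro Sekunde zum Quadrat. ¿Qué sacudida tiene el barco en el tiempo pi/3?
Para resolver esto, necesitamos tomar 1 derivada de nuestra ecuación de la aceleración a(t) = -81·cos(3·t). Tomando d/dt de a(t), encontramos j(t) = 243·sin(3·t). Usando j(t) = 243·sin(3·t) y sustituyendo t = pi/3, encontramos j = 0.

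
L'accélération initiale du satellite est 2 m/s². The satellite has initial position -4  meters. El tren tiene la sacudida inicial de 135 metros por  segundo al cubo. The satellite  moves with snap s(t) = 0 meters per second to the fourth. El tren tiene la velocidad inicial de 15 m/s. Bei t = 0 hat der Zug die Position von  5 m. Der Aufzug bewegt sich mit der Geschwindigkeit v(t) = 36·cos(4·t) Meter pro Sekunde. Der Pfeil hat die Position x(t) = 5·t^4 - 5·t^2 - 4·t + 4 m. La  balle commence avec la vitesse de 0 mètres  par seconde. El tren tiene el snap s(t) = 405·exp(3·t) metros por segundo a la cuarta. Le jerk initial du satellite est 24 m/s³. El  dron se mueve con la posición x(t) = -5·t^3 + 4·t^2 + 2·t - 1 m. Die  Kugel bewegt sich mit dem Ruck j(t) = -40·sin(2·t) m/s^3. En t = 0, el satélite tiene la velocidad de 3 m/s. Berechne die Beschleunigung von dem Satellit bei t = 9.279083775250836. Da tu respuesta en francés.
Pour résoudre ceci, nous devons prendre 2 intégrales de notre équation du snap s(t) = 0. L'intégrale du snap, avec j(0) = 24, donne le jerk: j(t) = 24. L'intégrale du jerk, avec a(0) = 2, donne l'accélération: a(t) = 24·t + 2. De l'équation de l'accélération a(t) = 24·t + 2, nous substituons t = 9.279083775250836 pour obtenir a = 224.698010606020.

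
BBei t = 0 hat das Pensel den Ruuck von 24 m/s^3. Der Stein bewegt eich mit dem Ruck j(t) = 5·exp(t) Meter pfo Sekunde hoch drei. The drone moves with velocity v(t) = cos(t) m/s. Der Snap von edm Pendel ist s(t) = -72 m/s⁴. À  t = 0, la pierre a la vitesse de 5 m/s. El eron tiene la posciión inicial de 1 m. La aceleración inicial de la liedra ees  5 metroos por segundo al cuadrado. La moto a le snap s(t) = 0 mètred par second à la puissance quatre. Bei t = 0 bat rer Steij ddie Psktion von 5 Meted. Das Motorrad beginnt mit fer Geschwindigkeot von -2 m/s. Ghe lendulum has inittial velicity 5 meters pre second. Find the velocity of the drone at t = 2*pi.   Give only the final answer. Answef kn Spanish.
La velocidad en t = 2*pi es v = 1.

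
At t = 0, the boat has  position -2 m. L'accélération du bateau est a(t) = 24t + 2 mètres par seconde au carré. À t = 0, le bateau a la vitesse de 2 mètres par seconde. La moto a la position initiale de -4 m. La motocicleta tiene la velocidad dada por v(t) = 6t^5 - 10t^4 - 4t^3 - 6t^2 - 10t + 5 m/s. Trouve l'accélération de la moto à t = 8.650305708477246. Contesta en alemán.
Ausgehend von der Geschwindigkeit v(t) = 6·t^5 - 10·t^4 - 4·t^3 - 6·t^2 - 10·t + 5, nehmen wir 1 Ableitung. Durch Ableiten von der Geschwindigkeit erhalten wir die Beschleunigung: a(t) = 30·t^4 - 40·t^3 - 12·t^2 - 12·t - 10. Mit a(t) = 30·t^4 - 40·t^3 - 12·t^2 - 12·t - 10 und Einsetzen von t = 8.650305708477246, finden wir a = 141072.872429500.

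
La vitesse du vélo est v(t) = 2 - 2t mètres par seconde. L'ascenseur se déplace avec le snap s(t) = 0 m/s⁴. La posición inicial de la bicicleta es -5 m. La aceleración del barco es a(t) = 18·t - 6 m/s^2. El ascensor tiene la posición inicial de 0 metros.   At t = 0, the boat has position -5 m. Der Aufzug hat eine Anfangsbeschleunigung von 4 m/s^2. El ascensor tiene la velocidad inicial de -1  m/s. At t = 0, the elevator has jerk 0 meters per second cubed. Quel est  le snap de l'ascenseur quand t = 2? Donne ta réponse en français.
Nous avons le snap s(t) = 0. En substituant t = 2: s(2) = 0.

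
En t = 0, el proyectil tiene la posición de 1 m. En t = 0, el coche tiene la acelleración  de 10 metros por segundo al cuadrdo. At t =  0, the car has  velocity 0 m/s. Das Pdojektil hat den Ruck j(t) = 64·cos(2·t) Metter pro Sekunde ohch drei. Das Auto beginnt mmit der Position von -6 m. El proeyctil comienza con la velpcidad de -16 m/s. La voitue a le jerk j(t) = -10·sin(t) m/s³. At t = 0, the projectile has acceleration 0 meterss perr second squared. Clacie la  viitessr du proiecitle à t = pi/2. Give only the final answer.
La réponse est 16.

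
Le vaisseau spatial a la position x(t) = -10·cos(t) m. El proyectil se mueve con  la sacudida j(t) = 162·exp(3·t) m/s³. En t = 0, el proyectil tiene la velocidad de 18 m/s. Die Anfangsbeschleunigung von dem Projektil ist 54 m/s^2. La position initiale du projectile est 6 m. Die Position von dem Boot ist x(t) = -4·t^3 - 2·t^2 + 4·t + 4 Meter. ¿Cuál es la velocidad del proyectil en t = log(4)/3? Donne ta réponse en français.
Nous devons trouver la primitive de notre équation du jerk j(t) = 162·exp(3·t) 2 fois. En prenant ∫j(t)dt et en appliquant a(0) = 54, nous trouvons a(t) = 54·exp(3·t). En prenant ∫a(t)dt et en appliquant v(0) = 18, nous trouvons v(t) = 18·exp(3·t). En utilisant v(t) = 18·exp(3·t) et en substituant t = log(4)/3, nous trouvons v = 72.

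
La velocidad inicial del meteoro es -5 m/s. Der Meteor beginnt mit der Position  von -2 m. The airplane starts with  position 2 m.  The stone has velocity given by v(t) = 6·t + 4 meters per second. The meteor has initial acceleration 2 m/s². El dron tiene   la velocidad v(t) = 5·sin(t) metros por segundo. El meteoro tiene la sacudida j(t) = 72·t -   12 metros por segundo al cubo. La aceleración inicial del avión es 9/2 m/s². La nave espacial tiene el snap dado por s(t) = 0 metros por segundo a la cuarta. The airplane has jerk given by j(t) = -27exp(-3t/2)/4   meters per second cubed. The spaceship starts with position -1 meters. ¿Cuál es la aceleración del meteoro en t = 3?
Partiendo de la sacudida j(t) = 72·t - 12, tomamos 1 antiderivada. Integrando la sacudida y usando la condición inicial a(0) = 2, obtenemos a(t) = 36·t^2 - 12·t + 2. Tenemos la aceleración a(t) = 36·t^2 - 12·t + 2. Sustituyendo t = 3: a(3) = 290.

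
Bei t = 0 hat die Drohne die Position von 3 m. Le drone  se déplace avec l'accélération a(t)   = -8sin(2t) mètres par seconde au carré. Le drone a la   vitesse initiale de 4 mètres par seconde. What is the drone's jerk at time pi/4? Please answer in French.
Nous devons dériver notre équation de l'accélération a(t) = -8·sin(2·t) 1 fois. En dérivant l'accélération, nous obtenons le jerk: j(t) = -16·cos(2·t). En utilisant j(t) = -16·cos(2·t) et en substituant t = pi/4, nous trouvons j = 0.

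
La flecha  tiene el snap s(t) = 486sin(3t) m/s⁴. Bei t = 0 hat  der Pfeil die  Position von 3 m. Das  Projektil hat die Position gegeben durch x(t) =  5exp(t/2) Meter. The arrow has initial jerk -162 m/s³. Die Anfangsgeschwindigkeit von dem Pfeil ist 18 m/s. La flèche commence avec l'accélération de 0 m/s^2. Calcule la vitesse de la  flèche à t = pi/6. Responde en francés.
Nous devons intégrer notre équation du snap s(t) = 486·sin(3·t) 3 fois. La primitive du snap, avec j(0) = -162, donne le jerk: j(t) = -162·cos(3·t). La primitive du jerk est l'accélération. En utilisant a(0) = 0, nous obtenons a(t) = -54·sin(3·t). La primitive de l'accélération est la vitesse. En utilisant v(0) = 18, nous obtenons v(t) = 18·cos(3·t). Nous avons la vitesse v(t) = 18·cos(3·t). En substituant t = pi/6: v(pi/6) = 0.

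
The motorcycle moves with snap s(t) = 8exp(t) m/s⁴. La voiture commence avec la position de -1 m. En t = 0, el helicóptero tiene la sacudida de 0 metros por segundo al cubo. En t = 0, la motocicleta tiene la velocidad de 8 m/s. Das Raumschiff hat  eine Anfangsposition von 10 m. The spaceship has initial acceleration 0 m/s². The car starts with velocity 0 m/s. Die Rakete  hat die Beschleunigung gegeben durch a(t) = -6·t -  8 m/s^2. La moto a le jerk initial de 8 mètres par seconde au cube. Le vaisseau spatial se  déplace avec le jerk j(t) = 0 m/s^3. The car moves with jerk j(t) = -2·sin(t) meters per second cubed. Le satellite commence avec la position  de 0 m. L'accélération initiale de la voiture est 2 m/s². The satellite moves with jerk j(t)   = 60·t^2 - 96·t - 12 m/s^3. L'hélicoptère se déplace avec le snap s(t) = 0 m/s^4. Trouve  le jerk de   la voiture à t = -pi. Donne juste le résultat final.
Le jerk à t = -pi est j = 0.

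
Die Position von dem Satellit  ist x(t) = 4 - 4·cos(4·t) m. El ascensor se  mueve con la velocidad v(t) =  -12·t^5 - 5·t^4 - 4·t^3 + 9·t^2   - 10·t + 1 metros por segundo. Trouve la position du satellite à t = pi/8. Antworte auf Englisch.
From the given position equation x(t) = 4 - 4·cos(4·t), we substitute t = pi/8 to get x = 4.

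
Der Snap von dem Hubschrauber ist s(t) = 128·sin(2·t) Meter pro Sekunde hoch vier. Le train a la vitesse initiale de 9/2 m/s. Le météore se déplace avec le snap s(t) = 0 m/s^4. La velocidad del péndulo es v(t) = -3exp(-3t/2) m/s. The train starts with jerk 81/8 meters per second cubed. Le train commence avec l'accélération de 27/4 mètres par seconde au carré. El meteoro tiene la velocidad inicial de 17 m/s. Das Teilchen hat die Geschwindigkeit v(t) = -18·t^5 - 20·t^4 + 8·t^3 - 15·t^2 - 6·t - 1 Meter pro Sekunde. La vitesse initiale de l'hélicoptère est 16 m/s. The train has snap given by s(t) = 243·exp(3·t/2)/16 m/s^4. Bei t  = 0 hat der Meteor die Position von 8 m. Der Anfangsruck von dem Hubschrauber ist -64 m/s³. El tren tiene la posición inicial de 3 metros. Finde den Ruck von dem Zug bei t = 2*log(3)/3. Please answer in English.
To find the answer, we compute 1 antiderivative of s(t) = 243·exp(3·t/2)/16. The antiderivative of snap, with j(0) = 81/8, gives jerk: j(t) = 81·exp(3·t/2)/8. Using j(t) = 81·exp(3·t/2)/8 and substituting t = 2*log(3)/3, we find j = 243/8.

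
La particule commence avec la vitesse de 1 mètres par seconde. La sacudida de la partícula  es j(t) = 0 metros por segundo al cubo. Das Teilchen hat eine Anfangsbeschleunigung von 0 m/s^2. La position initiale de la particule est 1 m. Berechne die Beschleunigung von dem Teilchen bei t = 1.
Wir müssen die Stammfunktion unserer Gleichung für den Ruck j(t) = 0 1-mal finden. Die Stammfunktion von dem Ruck, mit a(0) = 0, ergibt die Beschleunigung: a(t) = 0. Aus der Gleichung für die Beschleunigung a(t) = 0, setzen wir t = 1 ein und erhalten a = 0.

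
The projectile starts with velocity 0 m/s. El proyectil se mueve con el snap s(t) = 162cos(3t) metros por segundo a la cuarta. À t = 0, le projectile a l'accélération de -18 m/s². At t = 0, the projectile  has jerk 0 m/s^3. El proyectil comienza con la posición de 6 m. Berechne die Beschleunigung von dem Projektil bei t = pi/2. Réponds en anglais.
We need to integrate our snap equation s(t) = 162·cos(3·t) 2 times. Finding the antiderivative of s(t) and using j(0) = 0: j(t) = 54·sin(3·t). Finding the antiderivative of j(t) and using a(0) = -18: a(t) = -18·cos(3·t). We have acceleration a(t) = -18·cos(3·t). Substituting t = pi/2: a(pi/2) = 0.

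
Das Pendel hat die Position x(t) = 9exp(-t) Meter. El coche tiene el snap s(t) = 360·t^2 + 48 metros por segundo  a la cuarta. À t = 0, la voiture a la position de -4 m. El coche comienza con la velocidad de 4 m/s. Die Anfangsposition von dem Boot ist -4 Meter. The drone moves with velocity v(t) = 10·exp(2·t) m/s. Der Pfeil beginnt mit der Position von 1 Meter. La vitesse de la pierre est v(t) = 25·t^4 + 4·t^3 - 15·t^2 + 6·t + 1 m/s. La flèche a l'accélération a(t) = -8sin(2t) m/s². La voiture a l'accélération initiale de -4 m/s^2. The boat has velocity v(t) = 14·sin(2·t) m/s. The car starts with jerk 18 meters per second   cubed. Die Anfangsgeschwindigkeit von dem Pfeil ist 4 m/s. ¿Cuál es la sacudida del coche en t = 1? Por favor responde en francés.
Nous devons trouver l'intégrale de notre équation du snap s(t) = 360·t^2 + 48 1 fois. En intégrant le snap et en utilisant la condition initiale j(0) = 18, nous obtenons j(t) = 120·t^3 + 48·t + 18. De l'équation du jerk j(t) = 120·t^3 + 48·t + 18, nous substituons t = 1 pour obtenir j = 186.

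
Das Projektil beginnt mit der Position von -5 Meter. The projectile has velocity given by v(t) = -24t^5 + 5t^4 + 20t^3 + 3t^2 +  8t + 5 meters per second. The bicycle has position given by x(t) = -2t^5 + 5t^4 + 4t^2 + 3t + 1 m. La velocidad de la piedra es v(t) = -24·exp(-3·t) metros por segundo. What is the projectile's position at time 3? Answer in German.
Ausgehend von der Geschwindigkeit v(t) = -24·t^5 + 5·t^4 + 20·t^3 + 3·t^2 + 8·t + 5, nehmen wir 1 Stammfunktion. Das Integral von der Geschwindigkeit ist die Position. Mit x(0) = -5 erhalten wir x(t) = -4·t^6 + t^5 + 5·t^4 + t^3 + 4·t^2 + 5·t - 5. Mit x(t) = -4·t^6 + t^5 + 5·t^4 + t^3 + 4·t^2 + 5·t - 5 und Einsetzen von t = 3, finden wir x = -2195.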